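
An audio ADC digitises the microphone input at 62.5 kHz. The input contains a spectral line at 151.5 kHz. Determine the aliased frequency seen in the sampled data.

151.5 kHz mod fs = 26.5 kHz.
26.5 kHz ≤ fs/2 = 31.25 kHz, appears at 26.5 kHz.

26.5 kHz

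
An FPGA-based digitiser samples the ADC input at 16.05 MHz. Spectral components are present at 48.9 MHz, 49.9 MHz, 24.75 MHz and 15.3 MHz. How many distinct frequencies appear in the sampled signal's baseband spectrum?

3

fs/2 = 8.025 MHz.
48.9 MHz mod fs = 0.75 MHz.
0.75 MHz ≤ fs/2 = 8.025 MHz, appears at 0.75 MHz.
49.9 MHz mod fs = 1.75 MHz.
1.75 MHz ≤ fs/2 = 8.025 MHz, appears at 1.75 MHz.
24.75 MHz mod fs = 8.7 MHz.
8.7 MHz > fs/2 = 8.025 MHz, folds to fs − 8.7 MHz = 7.35 MHz.
15.3 MHz > fs/2 = 8.025 MHz, folds to fs − 15.3 MHz = 0.75 MHz.
Distinct values: {0.75 MHz, 1.75 MHz, 7.35 MHz} → 3.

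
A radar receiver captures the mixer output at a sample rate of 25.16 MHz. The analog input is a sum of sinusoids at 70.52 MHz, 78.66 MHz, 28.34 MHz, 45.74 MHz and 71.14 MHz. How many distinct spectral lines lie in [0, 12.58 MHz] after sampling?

fs/2 = 12.58 MHz.
70.52 MHz mod fs = 20.2 MHz.
20.2 MHz > fs/2 = 12.58 MHz, folds to fs − 20.2 MHz = 4.96 MHz.
78.66 MHz mod fs = 3.18 MHz.
3.18 MHz ≤ fs/2 = 12.58 MHz, appears at 3.18 MHz.
28.34 MHz mod fs = 3.18 MHz.
3.18 MHz ≤ fs/2 = 12.58 MHz, appears at 3.18 MHz.
45.74 MHz mod fs = 20.58 MHz.
20.58 MHz > fs/2 = 12.58 MHz, folds to fs − 20.58 MHz = 4.58 MHz.
71.14 MHz mod fs = 20.82 MHz.
20.82 MHz > fs/2 = 12.58 MHz, folds to fs − 20.82 MHz = 4.34 MHz.
Distinct values: {3.18 MHz, 4.34 MHz, 4.58 MHz, 4.96 MHz} → 4.

4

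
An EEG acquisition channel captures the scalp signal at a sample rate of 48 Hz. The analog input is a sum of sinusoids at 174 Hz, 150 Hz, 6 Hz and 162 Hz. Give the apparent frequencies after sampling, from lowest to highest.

6 Hz, 18 Hz

fs/2 = 24 Hz.
174 Hz mod fs = 30 Hz.
30 Hz > fs/2 = 24 Hz, folds to fs − 30 Hz = 18 Hz.
150 Hz mod fs = 6 Hz.
6 Hz ≤ fs/2 = 24 Hz, appears at 6 Hz.
6 Hz ≤ fs/2 = 24 Hz, passes unchanged.
162 Hz mod fs = 18 Hz.
18 Hz ≤ fs/2 = 24 Hz, appears at 18 Hz.
Distinct values: {6 Hz, 18 Hz}.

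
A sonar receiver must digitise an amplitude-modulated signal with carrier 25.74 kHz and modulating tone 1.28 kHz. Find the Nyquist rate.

54.04 kHz

AM sidebands sit at fc ± fm = 24.46 kHz and 27.02 kHz.
Highest-frequency component: 27.02 kHz.
Nyquist rate = 2 × 27.02 kHz = 54.04 kHz.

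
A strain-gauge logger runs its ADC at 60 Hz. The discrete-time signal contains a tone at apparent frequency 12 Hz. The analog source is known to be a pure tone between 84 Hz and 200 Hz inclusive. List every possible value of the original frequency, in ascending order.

108 Hz, 132 Hz, 168 Hz, 192 Hz

Frequencies that alias to 12 Hz are k·fs ± 12 Hz for integer k ≥ 0.
k=0: 12 Hz.
k=1: 48 Hz, 72 Hz.
k=2: 108 Hz, 132 Hz.
k=3: 168 Hz, 192 Hz.
k=4: 228 Hz, 252 Hz.
Within [84 Hz, 200 Hz]: 108 Hz, 132 Hz, 168 Hz, 192 Hz.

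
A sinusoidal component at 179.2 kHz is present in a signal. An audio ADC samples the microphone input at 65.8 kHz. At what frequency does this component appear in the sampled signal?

18.2 kHz

179.2 kHz mod fs = 47.6 kHz.
47.6 kHz > fs/2 = 32.9 kHz, folds to fs − 47.6 kHz = 18.2 kHz.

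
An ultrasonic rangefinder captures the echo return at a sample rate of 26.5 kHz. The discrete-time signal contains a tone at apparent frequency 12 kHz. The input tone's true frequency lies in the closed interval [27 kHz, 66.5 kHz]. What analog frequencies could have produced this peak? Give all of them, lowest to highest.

Frequencies that alias to 12 kHz are k·fs ± 12 kHz for integer k ≥ 0.
k=0: 12 kHz.
k=1: 14.5 kHz, 38.5 kHz.
k=2: 41 kHz, 65 kHz.
k=3: 67.5 kHz, 91.5 kHz.
Within [27 kHz, 66.5 kHz]: 38.5 kHz, 41 kHz, 65 kHz.

38.5 kHz, 41 kHz, 65 kHz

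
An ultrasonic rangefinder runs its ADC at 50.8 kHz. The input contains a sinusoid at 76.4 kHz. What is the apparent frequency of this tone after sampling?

25.2 kHz

76.4 kHz mod fs = 25.6 kHz.
25.6 kHz > fs/2 = 25.4 kHz, folds to fs − 25.6 kHz = 25.2 kHz.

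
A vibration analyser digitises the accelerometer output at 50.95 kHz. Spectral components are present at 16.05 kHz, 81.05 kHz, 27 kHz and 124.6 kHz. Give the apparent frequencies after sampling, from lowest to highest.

fs/2 = 25.475 kHz.
16.05 kHz ≤ fs/2 = 25.475 kHz, passes unchanged.
81.05 kHz mod fs = 30.1 kHz.
30.1 kHz > fs/2 = 25.475 kHz, folds to fs − 30.1 kHz = 20.85 kHz.
27 kHz > fs/2 = 25.475 kHz, folds to fs − 27 kHz = 23.95 kHz.
124.6 kHz mod fs = 22.7 kHz.
22.7 kHz ≤ fs/2 = 25.475 kHz, appears at 22.7 kHz.
Distinct values: {16.05 kHz, 20.85 kHz, 22.7 kHz, 23.95 kHz}.

16.05 kHz, 20.85 kHz, 22.7 kHz, 23.95 kHz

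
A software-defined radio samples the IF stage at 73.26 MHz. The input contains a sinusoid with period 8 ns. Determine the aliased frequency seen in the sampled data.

T = 8 ns → f = 1/T = 125 MHz.
125 MHz mod fs = 51.74 MHz.
51.74 MHz > fs/2 = 36.63 MHz, folds to fs − 51.74 MHz = 21.52 MHz.

21.52 MHz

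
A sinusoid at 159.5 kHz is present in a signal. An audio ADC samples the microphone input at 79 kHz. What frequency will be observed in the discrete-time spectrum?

159.5 kHz mod fs = 1.5 kHz.
1.5 kHz ≤ fs/2 = 39.5 kHz, appears at 1.5 kHz.

1.5 kHz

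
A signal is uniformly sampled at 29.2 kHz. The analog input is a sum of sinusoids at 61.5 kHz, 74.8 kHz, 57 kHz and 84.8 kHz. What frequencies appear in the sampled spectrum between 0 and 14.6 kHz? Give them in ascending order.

fs/2 = 14.6 kHz.
61.5 kHz mod fs = 3.1 kHz.
3.1 kHz ≤ fs/2 = 14.6 kHz, appears at 3.1 kHz.
74.8 kHz mod fs = 16.4 kHz.
16.4 kHz > fs/2 = 14.6 kHz, folds to fs − 16.4 kHz = 12.8 kHz.
57 kHz mod fs = 27.8 kHz.
27.8 kHz > fs/2 = 14.6 kHz, folds to fs − 27.8 kHz = 1.4 kHz.
84.8 kHz mod fs = 26.4 kHz.
26.4 kHz > fs/2 = 14.6 kHz, folds to fs − 26.4 kHz = 2.8 kHz.
Distinct values: {1.4 kHz, 2.8 kHz, 3.1 kHz, 12.8 kHz}.

1.4 kHz, 2.8 kHz, 3.1 kHz, 12.8 kHz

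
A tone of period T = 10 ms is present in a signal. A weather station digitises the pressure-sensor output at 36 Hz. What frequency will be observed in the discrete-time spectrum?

T = 10 ms → f = 1/T = 100 Hz.
100 Hz mod fs = 28 Hz.
28 Hz > fs/2 = 18 Hz, folds to fs − 28 Hz = 8 Hz.

8 Hz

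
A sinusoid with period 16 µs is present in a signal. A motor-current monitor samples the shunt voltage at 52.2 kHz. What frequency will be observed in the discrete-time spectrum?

10.3 kHz

T = 16 µs → f = 1/T = 62.5 kHz.
62.5 kHz mod fs = 10.3 kHz.
10.3 kHz ≤ fs/2 = 26.1 kHz, appears at 10.3 kHz.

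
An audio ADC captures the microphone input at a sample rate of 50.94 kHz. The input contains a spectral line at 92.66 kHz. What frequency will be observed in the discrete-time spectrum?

92.66 kHz mod fs = 41.72 kHz.
41.72 kHz > fs/2 = 25.47 kHz, folds to fs − 41.72 kHz = 9.22 kHz.

9.22 kHz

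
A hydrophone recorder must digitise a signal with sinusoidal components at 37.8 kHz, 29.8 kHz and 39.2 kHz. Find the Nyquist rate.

78.4 kHz

Highest-frequency component: 39.2 kHz.
Nyquist rate = 2 × 39.2 kHz = 78.4 kHz.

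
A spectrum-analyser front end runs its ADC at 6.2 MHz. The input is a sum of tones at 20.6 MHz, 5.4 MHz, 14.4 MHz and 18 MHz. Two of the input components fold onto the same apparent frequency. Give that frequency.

fs/2 = 3.1 MHz.
20.6 MHz mod fs = 2 MHz.
2 MHz ≤ fs/2 = 3.1 MHz, appears at 2 MHz.
5.4 MHz > fs/2 = 3.1 MHz, folds to fs − 5.4 MHz = 0.8 MHz.
14.4 MHz mod fs = 2 MHz.
2 MHz ≤ fs/2 = 3.1 MHz, appears at 2 MHz.
18 MHz mod fs = 5.6 MHz.
5.6 MHz > fs/2 = 3.1 MHz, folds to fs − 5.6 MHz = 0.6 MHz.
14.4 MHz and 20.6 MHz both map to 2 MHz.

2 MHz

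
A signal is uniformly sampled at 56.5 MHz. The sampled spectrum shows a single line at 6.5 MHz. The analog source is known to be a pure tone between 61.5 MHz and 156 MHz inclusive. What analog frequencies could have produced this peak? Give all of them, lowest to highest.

Frequencies that alias to 6.5 MHz are k·fs ± 6.5 MHz for integer k ≥ 0.
k=0: 6.5 MHz.
k=1: 50 MHz, 63 MHz.
k=2: 106.5 MHz, 119.5 MHz.
k=3: 163 MHz, 176 MHz.
Within [61.5 MHz, 156 MHz]: 63 MHz, 106.5 MHz, 119.5 MHz.

63 MHz, 106.5 MHz, 119.5 MHz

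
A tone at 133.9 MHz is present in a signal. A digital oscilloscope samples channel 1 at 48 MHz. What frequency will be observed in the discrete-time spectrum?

133.9 MHz mod fs = 37.9 MHz.
37.9 MHz > fs/2 = 24 MHz, folds to fs − 37.9 MHz = 10.1 MHz.

10.1 MHz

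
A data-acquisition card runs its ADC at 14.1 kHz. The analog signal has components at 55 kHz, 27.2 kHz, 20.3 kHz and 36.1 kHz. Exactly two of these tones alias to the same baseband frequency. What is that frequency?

fs/2 = 7.05 kHz.
55 kHz mod fs = 12.7 kHz.
12.7 kHz > fs/2 = 7.05 kHz, folds to fs − 12.7 kHz = 1.4 kHz.
27.2 kHz mod fs = 13.1 kHz.
13.1 kHz > fs/2 = 7.05 kHz, folds to fs − 13.1 kHz = 1 kHz.
20.3 kHz mod fs = 6.2 kHz.
6.2 kHz ≤ fs/2 = 7.05 kHz, appears at 6.2 kHz.
36.1 kHz mod fs = 7.9 kHz.
7.9 kHz > fs/2 = 7.05 kHz, folds to fs − 7.9 kHz = 6.2 kHz.
20.3 kHz and 36.1 kHz both map to 6.2 kHz.

6.2 kHz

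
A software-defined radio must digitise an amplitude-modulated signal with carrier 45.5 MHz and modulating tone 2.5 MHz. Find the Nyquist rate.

96 MHz

AM sidebands sit at fc ± fm = 43 MHz and 48 MHz.
Highest-frequency component: 48 MHz.
Nyquist rate = 2 × 48 MHz = 96 MHz.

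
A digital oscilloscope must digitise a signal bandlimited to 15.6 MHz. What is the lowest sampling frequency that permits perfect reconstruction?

31.2 MHz

Nyquist rate = 2 × 15.6 MHz = 31.2 MHz.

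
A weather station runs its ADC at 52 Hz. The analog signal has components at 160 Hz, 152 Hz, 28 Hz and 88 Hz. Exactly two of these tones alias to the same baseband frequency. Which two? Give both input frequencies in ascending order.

152 Hz, 160 Hz

fs/2 = 26 Hz.
160 Hz mod fs = 4 Hz.
4 Hz ≤ fs/2 = 26 Hz, appears at 4 Hz.
152 Hz mod fs = 48 Hz.
48 Hz > fs/2 = 26 Hz, folds to fs − 48 Hz = 4 Hz.
28 Hz > fs/2 = 26 Hz, folds to fs − 28 Hz = 24 Hz.
88 Hz mod fs = 36 Hz.
36 Hz > fs/2 = 26 Hz, folds to fs − 36 Hz = 16 Hz.
152 Hz and 160 Hz both map to 4 Hz.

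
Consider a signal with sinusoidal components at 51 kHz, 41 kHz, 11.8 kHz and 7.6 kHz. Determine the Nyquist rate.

Highest-frequency component: 51 kHz.
Nyquist rate = 2 × 51 kHz = 102 kHz.

102 kHz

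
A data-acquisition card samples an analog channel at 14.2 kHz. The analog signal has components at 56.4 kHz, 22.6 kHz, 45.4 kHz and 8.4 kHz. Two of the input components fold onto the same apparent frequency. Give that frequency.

5.8 kHz

fs/2 = 7.1 kHz.
56.4 kHz mod fs = 13.8 kHz.
13.8 kHz > fs/2 = 7.1 kHz, folds to fs − 13.8 kHz = 0.4 kHz.
22.6 kHz mod fs = 8.4 kHz.
8.4 kHz > fs/2 = 7.1 kHz, folds to fs − 8.4 kHz = 5.8 kHz.
45.4 kHz mod fs = 2.8 kHz.
2.8 kHz ≤ fs/2 = 7.1 kHz, appears at 2.8 kHz.
8.4 kHz > fs/2 = 7.1 kHz, folds to fs − 8.4 kHz = 5.8 kHz.
8.4 kHz and 22.6 kHz both map to 5.8 kHz.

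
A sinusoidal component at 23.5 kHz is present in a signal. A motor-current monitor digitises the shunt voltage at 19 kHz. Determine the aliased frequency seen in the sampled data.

23.5 kHz mod fs = 4.5 kHz.
4.5 kHz ≤ fs/2 = 9.5 kHz, appears at 4.5 kHz.

4.5 kHz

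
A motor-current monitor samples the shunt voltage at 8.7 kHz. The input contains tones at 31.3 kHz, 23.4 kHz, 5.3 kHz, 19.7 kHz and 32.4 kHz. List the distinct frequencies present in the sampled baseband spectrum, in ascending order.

fs/2 = 4.35 kHz.
31.3 kHz mod fs = 5.2 kHz.
5.2 kHz > fs/2 = 4.35 kHz, folds to fs − 5.2 kHz = 3.5 kHz.
23.4 kHz mod fs = 6 kHz.
6 kHz > fs/2 = 4.35 kHz, folds to fs − 6 kHz = 2.7 kHz.
5.3 kHz > fs/2 = 4.35 kHz, folds to fs − 5.3 kHz = 3.4 kHz.
19.7 kHz mod fs = 2.3 kHz.
2.3 kHz ≤ fs/2 = 4.35 kHz, appears at 2.3 kHz.
32.4 kHz mod fs = 6.3 kHz.
6.3 kHz > fs/2 = 4.35 kHz, folds to fs − 6.3 kHz = 2.4 kHz.
Distinct values: {2.3 kHz, 2.4 kHz, 2.7 kHz, 3.4 kHz, 3.5 kHz}.

2.3 kHz, 2.4 kHz, 2.7 kHz, 3.4 kHz, 3.5 kHz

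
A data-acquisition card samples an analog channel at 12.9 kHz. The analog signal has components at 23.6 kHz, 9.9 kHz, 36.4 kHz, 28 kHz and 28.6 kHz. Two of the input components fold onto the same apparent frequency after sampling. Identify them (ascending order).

fs/2 = 6.45 kHz.
23.6 kHz mod fs = 10.7 kHz.
10.7 kHz > fs/2 = 6.45 kHz, folds to fs − 10.7 kHz = 2.2 kHz.
9.9 kHz > fs/2 = 6.45 kHz, folds to fs − 9.9 kHz = 3 kHz.
36.4 kHz mod fs = 10.6 kHz.
10.6 kHz > fs/2 = 6.45 kHz, folds to fs − 10.6 kHz = 2.3 kHz.
28 kHz mod fs = 2.2 kHz.
2.2 kHz ≤ fs/2 = 6.45 kHz, appears at 2.2 kHz.
28.6 kHz mod fs = 2.8 kHz.
2.8 kHz ≤ fs/2 = 6.45 kHz, appears at 2.8 kHz.
23.6 kHz and 28 kHz both map to 2.2 kHz.

23.6 kHz, 28 kHz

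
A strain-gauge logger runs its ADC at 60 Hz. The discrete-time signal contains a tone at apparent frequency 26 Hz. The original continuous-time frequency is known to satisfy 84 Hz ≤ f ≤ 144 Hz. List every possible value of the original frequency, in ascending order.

Frequencies that alias to 26 Hz are k·fs ± 26 Hz for integer k ≥ 0.
k=0: 26 Hz.
k=1: 34 Hz, 86 Hz.
k=2: 94 Hz, 146 Hz.
k=3: 154 Hz, 206 Hz.
Within [84 Hz, 144 Hz]: 86 Hz, 94 Hz.

86 Hz, 94 Hz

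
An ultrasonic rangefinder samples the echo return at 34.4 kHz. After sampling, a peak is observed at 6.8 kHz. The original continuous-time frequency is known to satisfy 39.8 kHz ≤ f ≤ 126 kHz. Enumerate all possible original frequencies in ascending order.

Frequencies that alias to 6.8 kHz are k·fs ± 6.8 kHz for integer k ≥ 0.
k=0: 6.8 kHz.
k=1: 27.6 kHz, 41.2 kHz.
k=2: 62 kHz, 75.6 kHz.
k=3: 96.4 kHz, 110 kHz.
k=4: 130.8 kHz, 144.4 kHz.
Within [39.8 kHz, 126 kHz]: 41.2 kHz, 62 kHz, 75.6 kHz, 96.4 kHz, 110 kHz.

41.2 kHz, 62 kHz, 75.6 kHz, 96.4 kHz, 110 kHz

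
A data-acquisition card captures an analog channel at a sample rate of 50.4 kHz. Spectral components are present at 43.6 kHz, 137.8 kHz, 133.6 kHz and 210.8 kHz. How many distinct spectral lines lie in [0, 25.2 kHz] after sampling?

4

fs/2 = 25.2 kHz.
43.6 kHz > fs/2 = 25.2 kHz, folds to fs − 43.6 kHz = 6.8 kHz.
137.8 kHz mod fs = 37 kHz.
37 kHz > fs/2 = 25.2 kHz, folds to fs − 37 kHz = 13.4 kHz.
133.6 kHz mod fs = 32.8 kHz.
32.8 kHz > fs/2 = 25.2 kHz, folds to fs − 32.8 kHz = 17.6 kHz.
210.8 kHz mod fs = 9.2 kHz.
9.2 kHz ≤ fs/2 = 25.2 kHz, appears at 9.2 kHz.
Distinct values: {6.8 kHz, 9.2 kHz, 13.4 kHz, 17.6 kHz} → 4.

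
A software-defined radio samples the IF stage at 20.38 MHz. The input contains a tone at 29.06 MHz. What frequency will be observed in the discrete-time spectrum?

8.68 MHz

29.06 MHz mod fs = 8.68 MHz.
8.68 MHz ≤ fs/2 = 10.19 MHz, appears at 8.68 MHz.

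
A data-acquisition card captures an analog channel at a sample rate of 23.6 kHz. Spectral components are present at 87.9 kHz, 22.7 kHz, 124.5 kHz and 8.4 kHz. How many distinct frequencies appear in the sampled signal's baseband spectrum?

fs/2 = 11.8 kHz.
87.9 kHz mod fs = 17.1 kHz.
17.1 kHz > fs/2 = 11.8 kHz, folds to fs − 17.1 kHz = 6.5 kHz.
22.7 kHz > fs/2 = 11.8 kHz, folds to fs − 22.7 kHz = 0.9 kHz.
124.5 kHz mod fs = 6.5 kHz.
6.5 kHz ≤ fs/2 = 11.8 kHz, appears at 6.5 kHz.
8.4 kHz ≤ fs/2 = 11.8 kHz, passes unchanged.
Distinct values: {0.9 kHz, 6.5 kHz, 8.4 kHz} → 3.

3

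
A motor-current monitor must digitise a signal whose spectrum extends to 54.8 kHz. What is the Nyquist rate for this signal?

109.6 kHz

Nyquist rate = 2 × 54.8 kHz = 109.6 kHz.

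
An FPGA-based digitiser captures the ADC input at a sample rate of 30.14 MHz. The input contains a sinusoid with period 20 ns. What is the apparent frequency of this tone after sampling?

T = 20 ns → f = 1/T = 50 MHz.
50 MHz mod fs = 19.86 MHz.
19.86 MHz > fs/2 = 15.07 MHz, folds to fs − 19.86 MHz = 10.28 MHz.

10.28 MHz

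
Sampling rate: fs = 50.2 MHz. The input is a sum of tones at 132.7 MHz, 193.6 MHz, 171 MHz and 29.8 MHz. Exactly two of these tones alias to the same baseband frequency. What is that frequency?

fs/2 = 25.1 MHz.
132.7 MHz mod fs = 32.3 MHz.
32.3 MHz > fs/2 = 25.1 MHz, folds to fs − 32.3 MHz = 17.9 MHz.
193.6 MHz mod fs = 43 MHz.
43 MHz > fs/2 = 25.1 MHz, folds to fs − 43 MHz = 7.2 MHz.
171 MHz mod fs = 20.4 MHz.
20.4 MHz ≤ fs/2 = 25.1 MHz, appears at 20.4 MHz.
29.8 MHz > fs/2 = 25.1 MHz, folds to fs − 29.8 MHz = 20.4 MHz.
29.8 MHz and 171 MHz both map to 20.4 MHz.

20.4 MHz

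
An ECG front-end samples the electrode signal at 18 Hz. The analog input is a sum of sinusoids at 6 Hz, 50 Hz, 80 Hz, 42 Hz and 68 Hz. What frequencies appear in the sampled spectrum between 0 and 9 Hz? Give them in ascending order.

fs/2 = 9 Hz.
6 Hz ≤ fs/2 = 9 Hz, passes unchanged.
50 Hz mod fs = 14 Hz.
14 Hz > fs/2 = 9 Hz, folds to fs − 14 Hz = 4 Hz.
80 Hz mod fs = 8 Hz.
8 Hz ≤ fs/2 = 9 Hz, appears at 8 Hz.
42 Hz mod fs = 6 Hz.
6 Hz ≤ fs/2 = 9 Hz, appears at 6 Hz.
68 Hz mod fs = 14 Hz.
14 Hz > fs/2 = 9 Hz, folds to fs − 14 Hz = 4 Hz.
Distinct values: {4 Hz, 6 Hz, 8 Hz}.

4 Hz, 6 Hz, 8 Hz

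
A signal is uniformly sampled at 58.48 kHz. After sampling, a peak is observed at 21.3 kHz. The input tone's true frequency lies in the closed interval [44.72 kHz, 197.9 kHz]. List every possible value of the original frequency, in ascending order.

79.78 kHz, 95.66 kHz, 138.26 kHz, 154.14 kHz, 196.74 kHz

Frequencies that alias to 21.3 kHz are k·fs ± 21.3 kHz for integer k ≥ 0.
k=0: 21.3 kHz.
k=1: 37.18 kHz, 79.78 kHz.
k=2: 95.66 kHz, 138.26 kHz.
k=3: 154.14 kHz, 196.74 kHz.
k=4: 212.62 kHz, 255.22 kHz.
Within [44.72 kHz, 197.9 kHz]: 79.78 kHz, 95.66 kHz, 138.26 kHz, 154.14 kHz, 196.74 kHz.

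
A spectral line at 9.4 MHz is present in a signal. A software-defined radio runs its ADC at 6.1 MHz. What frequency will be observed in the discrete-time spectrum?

9.4 MHz mod fs = 3.3 MHz.
3.3 MHz > fs/2 = 3.05 MHz, folds to fs − 3.3 MHz = 2.8 MHz.

2.8 MHz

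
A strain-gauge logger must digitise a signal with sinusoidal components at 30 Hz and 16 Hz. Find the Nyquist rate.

Highest-frequency component: 30 Hz.
Nyquist rate = 2 × 30 Hz = 60 Hz.

60 Hz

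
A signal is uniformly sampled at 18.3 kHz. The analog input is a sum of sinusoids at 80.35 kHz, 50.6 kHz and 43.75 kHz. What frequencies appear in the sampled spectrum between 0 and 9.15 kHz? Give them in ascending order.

4.3 kHz, 7.15 kHz

fs/2 = 9.15 kHz.
80.35 kHz mod fs = 7.15 kHz.
7.15 kHz ≤ fs/2 = 9.15 kHz, appears at 7.15 kHz.
50.6 kHz mod fs = 14 kHz.
14 kHz > fs/2 = 9.15 kHz, folds to fs − 14 kHz = 4.3 kHz.
43.75 kHz mod fs = 7.15 kHz.
7.15 kHz ≤ fs/2 = 9.15 kHz, appears at 7.15 kHz.
Distinct values: {4.3 kHz, 7.15 kHz}.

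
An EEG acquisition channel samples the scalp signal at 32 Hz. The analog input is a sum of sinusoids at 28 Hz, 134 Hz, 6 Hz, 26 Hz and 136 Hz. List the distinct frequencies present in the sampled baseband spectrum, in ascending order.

4 Hz, 6 Hz, 8 Hz

fs/2 = 16 Hz.
28 Hz > fs/2 = 16 Hz, folds to fs − 28 Hz = 4 Hz.
134 Hz mod fs = 6 Hz.
6 Hz ≤ fs/2 = 16 Hz, appears at 6 Hz.
6 Hz ≤ fs/2 = 16 Hz, passes unchanged.
26 Hz > fs/2 = 16 Hz, folds to fs − 26 Hz = 6 Hz.
136 Hz mod fs = 8 Hz.
8 Hz ≤ fs/2 = 16 Hz, appears at 8 Hz.
Distinct values: {4 Hz, 6 Hz, 8 Hz}.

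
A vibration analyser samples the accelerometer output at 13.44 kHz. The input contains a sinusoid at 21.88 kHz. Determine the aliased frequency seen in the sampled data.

5 kHz

21.88 kHz mod fs = 8.44 kHz.
8.44 kHz > fs/2 = 6.72 kHz, folds to fs − 8.44 kHz = 5 kHz.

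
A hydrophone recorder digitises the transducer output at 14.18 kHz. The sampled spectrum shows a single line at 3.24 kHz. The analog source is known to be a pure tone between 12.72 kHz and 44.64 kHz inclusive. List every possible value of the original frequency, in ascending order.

17.42 kHz, 25.12 kHz, 31.6 kHz, 39.3 kHz

Frequencies that alias to 3.24 kHz are k·fs ± 3.24 kHz for integer k ≥ 0.
k=0: 3.24 kHz.
k=1: 10.94 kHz, 17.42 kHz.
k=2: 25.12 kHz, 31.6 kHz.
k=3: 39.3 kHz, 45.78 kHz.
k=4: 53.48 kHz, 59.96 kHz.
Within [12.72 kHz, 44.64 kHz]: 17.42 kHz, 25.12 kHz, 31.6 kHz, 39.3 kHz.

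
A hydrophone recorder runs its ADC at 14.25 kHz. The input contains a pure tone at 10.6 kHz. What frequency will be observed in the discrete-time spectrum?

3.65 kHz

10.6 kHz > fs/2 = 7.125 kHz, folds to fs − 10.6 kHz = 3.65 kHz.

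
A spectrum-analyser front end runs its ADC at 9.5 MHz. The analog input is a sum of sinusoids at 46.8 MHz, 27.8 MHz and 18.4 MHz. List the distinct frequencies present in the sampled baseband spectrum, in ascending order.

fs/2 = 4.75 MHz.
46.8 MHz mod fs = 8.8 MHz.
8.8 MHz > fs/2 = 4.75 MHz, folds to fs − 8.8 MHz = 0.7 MHz.
27.8 MHz mod fs = 8.8 MHz.
8.8 MHz > fs/2 = 4.75 MHz, folds to fs − 8.8 MHz = 0.7 MHz.
18.4 MHz mod fs = 8.9 MHz.
8.9 MHz > fs/2 = 4.75 MHz, folds to fs − 8.9 MHz = 0.6 MHz.
Distinct values: {0.6 MHz, 0.7 MHz}.

0.6 MHz, 0.7 MHz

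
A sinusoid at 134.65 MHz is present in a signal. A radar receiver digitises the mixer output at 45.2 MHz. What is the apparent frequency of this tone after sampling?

134.65 MHz mod fs = 44.25 MHz.
44.25 MHz > fs/2 = 22.6 MHz, folds to fs − 44.25 MHz = 0.95 MHz.

0.95 MHz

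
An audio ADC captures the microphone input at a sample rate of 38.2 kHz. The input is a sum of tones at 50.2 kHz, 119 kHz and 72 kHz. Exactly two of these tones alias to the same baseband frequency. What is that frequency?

4.4 kHz

fs/2 = 19.1 kHz.
50.2 kHz mod fs = 12 kHz.
12 kHz ≤ fs/2 = 19.1 kHz, appears at 12 kHz.
119 kHz mod fs = 4.4 kHz.
4.4 kHz ≤ fs/2 = 19.1 kHz, appears at 4.4 kHz.
72 kHz mod fs = 33.8 kHz.
33.8 kHz > fs/2 = 19.1 kHz, folds to fs − 33.8 kHz = 4.4 kHz.
72 kHz and 119 kHz both map to 4.4 kHz.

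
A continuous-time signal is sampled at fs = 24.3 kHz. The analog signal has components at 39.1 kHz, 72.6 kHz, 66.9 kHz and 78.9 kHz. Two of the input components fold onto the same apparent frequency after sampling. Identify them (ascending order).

fs/2 = 12.15 kHz.
39.1 kHz mod fs = 14.8 kHz.
14.8 kHz > fs/2 = 12.15 kHz, folds to fs − 14.8 kHz = 9.5 kHz.
72.6 kHz mod fs = 24 kHz.
24 kHz > fs/2 = 12.15 kHz, folds to fs − 24 kHz = 0.3 kHz.
66.9 kHz mod fs = 18.3 kHz.
18.3 kHz > fs/2 = 12.15 kHz, folds to fs − 18.3 kHz = 6 kHz.
78.9 kHz mod fs = 6 kHz.
6 kHz ≤ fs/2 = 12.15 kHz, appears at 6 kHz.
66.9 kHz and 78.9 kHz both map to 6 kHz.

66.9 kHz, 78.9 kHz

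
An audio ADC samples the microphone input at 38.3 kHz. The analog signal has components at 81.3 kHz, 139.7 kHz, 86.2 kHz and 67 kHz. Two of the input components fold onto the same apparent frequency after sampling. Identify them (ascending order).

67 kHz, 86.2 kHz

fs/2 = 19.15 kHz.
81.3 kHz mod fs = 4.7 kHz.
4.7 kHz ≤ fs/2 = 19.15 kHz, appears at 4.7 kHz.
139.7 kHz mod fs = 24.8 kHz.
24.8 kHz > fs/2 = 19.15 kHz, folds to fs − 24.8 kHz = 13.5 kHz.
86.2 kHz mod fs = 9.6 kHz.
9.6 kHz ≤ fs/2 = 19.15 kHz, appears at 9.6 kHz.
67 kHz mod fs = 28.7 kHz.
28.7 kHz > fs/2 = 19.15 kHz, folds to fs − 28.7 kHz = 9.6 kHz.
67 kHz and 86.2 kHz both map to 9.6 kHz.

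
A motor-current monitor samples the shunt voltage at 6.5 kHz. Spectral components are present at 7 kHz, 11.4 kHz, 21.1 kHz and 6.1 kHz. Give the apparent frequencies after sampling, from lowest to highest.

0.4 kHz, 0.5 kHz, 1.6 kHz

fs/2 = 3.25 kHz.
7 kHz mod fs = 0.5 kHz.
0.5 kHz ≤ fs/2 = 3.25 kHz, appears at 0.5 kHz.
11.4 kHz mod fs = 4.9 kHz.
4.9 kHz > fs/2 = 3.25 kHz, folds to fs − 4.9 kHz = 1.6 kHz.
21.1 kHz mod fs = 1.6 kHz.
1.6 kHz ≤ fs/2 = 3.25 kHz, appears at 1.6 kHz.
6.1 kHz > fs/2 = 3.25 kHz, folds to fs − 6.1 kHz = 0.4 kHz.
Distinct values: {0.4 kHz, 0.5 kHz, 1.6 kHz}.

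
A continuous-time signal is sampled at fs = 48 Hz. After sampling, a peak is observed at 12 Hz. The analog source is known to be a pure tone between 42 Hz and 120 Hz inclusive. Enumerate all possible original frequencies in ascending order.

Frequencies that alias to 12 Hz are k·fs ± 12 Hz for integer k ≥ 0.
k=0: 12 Hz.
k=1: 36 Hz, 60 Hz.
k=2: 84 Hz, 108 Hz.
k=3: 132 Hz, 156 Hz.
Within [42 Hz, 120 Hz]: 60 Hz, 84 Hz, 108 Hz.

60 Hz, 84 Hz, 108 Hz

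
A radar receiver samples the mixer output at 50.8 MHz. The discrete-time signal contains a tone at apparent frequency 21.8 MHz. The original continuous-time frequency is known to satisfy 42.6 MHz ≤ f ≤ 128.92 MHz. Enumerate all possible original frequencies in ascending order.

72.6 MHz, 79.8 MHz, 123.4 MHz

Frequencies that alias to 21.8 MHz are k·fs ± 21.8 MHz for integer k ≥ 0.
k=0: 21.8 MHz.
k=1: 29 MHz, 72.6 MHz.
k=2: 79.8 MHz, 123.4 MHz.
k=3: 130.6 MHz, 174.2 MHz.
Within [42.6 MHz, 128.92 MHz]: 72.6 MHz, 79.8 MHz, 123.4 MHz.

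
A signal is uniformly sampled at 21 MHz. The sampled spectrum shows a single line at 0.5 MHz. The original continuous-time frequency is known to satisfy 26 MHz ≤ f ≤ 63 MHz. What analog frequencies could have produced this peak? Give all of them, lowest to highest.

Frequencies that alias to 0.5 MHz are k·fs ± 0.5 MHz for integer k ≥ 0.
k=0: 0.5 MHz.
k=1: 20.5 MHz, 21.5 MHz.
k=2: 41.5 MHz, 42.5 MHz.
k=3: 62.5 MHz, 63.5 MHz.
k=4: 83.5 MHz, 84.5 MHz.
Within [26 MHz, 63 MHz]: 41.5 MHz, 42.5 MHz, 62.5 MHz.

41.5 MHz, 42.5 MHz, 62.5 MHz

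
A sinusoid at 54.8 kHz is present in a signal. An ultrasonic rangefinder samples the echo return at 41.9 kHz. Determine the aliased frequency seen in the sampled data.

12.9 kHz

54.8 kHz mod fs = 12.9 kHz.
12.9 kHz ≤ fs/2 = 20.95 kHz, appears at 12.9 kHz.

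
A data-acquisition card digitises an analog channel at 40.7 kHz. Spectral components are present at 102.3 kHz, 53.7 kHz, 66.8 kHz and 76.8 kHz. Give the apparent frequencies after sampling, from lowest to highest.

4.6 kHz, 13 kHz, 14.6 kHz, 19.8 kHz

fs/2 = 20.35 kHz.
102.3 kHz mod fs = 20.9 kHz.
20.9 kHz > fs/2 = 20.35 kHz, folds to fs − 20.9 kHz = 19.8 kHz.
53.7 kHz mod fs = 13 kHz.
13 kHz ≤ fs/2 = 20.35 kHz, appears at 13 kHz.
66.8 kHz mod fs = 26.1 kHz.
26.1 kHz > fs/2 = 20.35 kHz, folds to fs − 26.1 kHz = 14.6 kHz.
76.8 kHz mod fs = 36.1 kHz.
36.1 kHz > fs/2 = 20.35 kHz, folds to fs − 36.1 kHz = 4.6 kHz.
Distinct values: {4.6 kHz, 13 kHz, 14.6 kHz, 19.8 kHz}.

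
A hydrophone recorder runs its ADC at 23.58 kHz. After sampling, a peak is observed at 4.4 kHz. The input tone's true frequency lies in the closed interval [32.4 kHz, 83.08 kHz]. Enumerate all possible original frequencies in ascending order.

42.76 kHz, 51.56 kHz, 66.34 kHz, 75.14 kHz

Frequencies that alias to 4.4 kHz are k·fs ± 4.4 kHz for integer k ≥ 0.
k=0: 4.4 kHz.
k=1: 19.18 kHz, 27.98 kHz.
k=2: 42.76 kHz, 51.56 kHz.
k=3: 66.34 kHz, 75.14 kHz.
k=4: 89.92 kHz, 98.72 kHz.
Within [32.4 kHz, 83.08 kHz]: 42.76 kHz, 51.56 kHz, 66.34 kHz, 75.14 kHz.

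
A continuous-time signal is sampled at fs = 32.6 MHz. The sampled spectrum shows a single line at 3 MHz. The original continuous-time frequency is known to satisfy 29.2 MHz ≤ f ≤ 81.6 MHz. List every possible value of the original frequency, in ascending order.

29.6 MHz, 35.6 MHz, 62.2 MHz, 68.2 MHz

Frequencies that alias to 3 MHz are k·fs ± 3 MHz for integer k ≥ 0.
k=0: 3 MHz.
k=1: 29.6 MHz, 35.6 MHz.
k=2: 62.2 MHz, 68.2 MHz.
k=3: 94.8 MHz, 100.8 MHz.
Within [29.2 MHz, 81.6 MHz]: 29.6 MHz, 35.6 MHz, 62.2 MHz, 68.2 MHz.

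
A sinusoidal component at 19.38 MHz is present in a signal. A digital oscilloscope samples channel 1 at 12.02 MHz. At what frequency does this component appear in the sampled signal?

4.66 MHz

19.38 MHz mod fs = 7.36 MHz.
7.36 MHz > fs/2 = 6.01 MHz, folds to fs − 7.36 MHz = 4.66 MHz.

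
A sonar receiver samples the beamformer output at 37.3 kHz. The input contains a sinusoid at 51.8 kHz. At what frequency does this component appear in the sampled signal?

14.5 kHz

51.8 kHz mod fs = 14.5 kHz.
14.5 kHz ≤ fs/2 = 18.65 kHz, appears at 14.5 kHz.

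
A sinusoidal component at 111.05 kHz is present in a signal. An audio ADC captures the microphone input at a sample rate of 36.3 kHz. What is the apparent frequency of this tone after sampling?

111.05 kHz mod fs = 2.15 kHz.
2.15 kHz ≤ fs/2 = 18.15 kHz, appears at 2.15 kHz.

2.15 kHz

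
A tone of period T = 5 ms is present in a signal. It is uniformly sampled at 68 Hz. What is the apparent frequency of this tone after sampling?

4 Hz

T = 5 ms → f = 1/T = 200 Hz.
200 Hz mod fs = 64 Hz.
64 Hz > fs/2 = 34 Hz, folds to fs − 64 Hz = 4 Hz.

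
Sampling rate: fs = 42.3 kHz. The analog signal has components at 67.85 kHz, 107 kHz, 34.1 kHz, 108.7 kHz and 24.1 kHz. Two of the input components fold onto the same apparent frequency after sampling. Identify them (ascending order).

fs/2 = 21.15 kHz.
67.85 kHz mod fs = 25.55 kHz.
25.55 kHz > fs/2 = 21.15 kHz, folds to fs − 25.55 kHz = 16.75 kHz.
107 kHz mod fs = 22.4 kHz.
22.4 kHz > fs/2 = 21.15 kHz, folds to fs − 22.4 kHz = 19.9 kHz.
34.1 kHz > fs/2 = 21.15 kHz, folds to fs − 34.1 kHz = 8.2 kHz.
108.7 kHz mod fs = 24.1 kHz.
24.1 kHz > fs/2 = 21.15 kHz, folds to fs − 24.1 kHz = 18.2 kHz.
24.1 kHz > fs/2 = 21.15 kHz, folds to fs − 24.1 kHz = 18.2 kHz.
24.1 kHz and 108.7 kHz both map to 18.2 kHz.

24.1 kHz, 108.7 kHz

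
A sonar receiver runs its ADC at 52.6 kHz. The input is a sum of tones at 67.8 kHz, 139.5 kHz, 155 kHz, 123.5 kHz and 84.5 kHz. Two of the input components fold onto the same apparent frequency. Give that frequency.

18.3 kHz

fs/2 = 26.3 kHz.
67.8 kHz mod fs = 15.2 kHz.
15.2 kHz ≤ fs/2 = 26.3 kHz, appears at 15.2 kHz.
139.5 kHz mod fs = 34.3 kHz.
34.3 kHz > fs/2 = 26.3 kHz, folds to fs − 34.3 kHz = 18.3 kHz.
155 kHz mod fs = 49.8 kHz.
49.8 kHz > fs/2 = 26.3 kHz, folds to fs − 49.8 kHz = 2.8 kHz.
123.5 kHz mod fs = 18.3 kHz.
18.3 kHz ≤ fs/2 = 26.3 kHz, appears at 18.3 kHz.
84.5 kHz mod fs = 31.9 kHz.
31.9 kHz > fs/2 = 26.3 kHz, folds to fs − 31.9 kHz = 20.7 kHz.
123.5 kHz and 139.5 kHz both map to 18.3 kHz.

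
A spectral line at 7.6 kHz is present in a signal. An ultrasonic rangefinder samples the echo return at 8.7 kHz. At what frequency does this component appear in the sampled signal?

7.6 kHz > fs/2 = 4.35 kHz, folds to fs − 7.6 kHz = 1.1 kHz.

1.1 kHz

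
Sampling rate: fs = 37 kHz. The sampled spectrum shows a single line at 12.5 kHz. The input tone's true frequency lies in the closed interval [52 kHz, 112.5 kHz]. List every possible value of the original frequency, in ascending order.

Frequencies that alias to 12.5 kHz are k·fs ± 12.5 kHz for integer k ≥ 0.
k=0: 12.5 kHz.
k=1: 24.5 kHz, 49.5 kHz.
k=2: 61.5 kHz, 86.5 kHz.
k=3: 98.5 kHz, 123.5 kHz.
k=4: 135.5 kHz, 160.5 kHz.
Within [52 kHz, 112.5 kHz]: 61.5 kHz, 86.5 kHz, 98.5 kHz.

61.5 kHz, 86.5 kHz, 98.5 kHz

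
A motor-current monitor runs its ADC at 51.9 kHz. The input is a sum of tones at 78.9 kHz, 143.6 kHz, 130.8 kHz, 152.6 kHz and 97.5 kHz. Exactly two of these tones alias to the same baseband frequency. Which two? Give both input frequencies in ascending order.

fs/2 = 25.95 kHz.
78.9 kHz mod fs = 27 kHz.
27 kHz > fs/2 = 25.95 kHz, folds to fs − 27 kHz = 24.9 kHz.
143.6 kHz mod fs = 39.8 kHz.
39.8 kHz > fs/2 = 25.95 kHz, folds to fs − 39.8 kHz = 12.1 kHz.
130.8 kHz mod fs = 27 kHz.
27 kHz > fs/2 = 25.95 kHz, folds to fs − 27 kHz = 24.9 kHz.
152.6 kHz mod fs = 48.8 kHz.
48.8 kHz > fs/2 = 25.95 kHz, folds to fs − 48.8 kHz = 3.1 kHz.
97.5 kHz mod fs = 45.6 kHz.
45.6 kHz > fs/2 = 25.95 kHz, folds to fs − 45.6 kHz = 6.3 kHz.
78.9 kHz and 130.8 kHz both map to 24.9 kHz.

78.9 kHz, 130.8 kHz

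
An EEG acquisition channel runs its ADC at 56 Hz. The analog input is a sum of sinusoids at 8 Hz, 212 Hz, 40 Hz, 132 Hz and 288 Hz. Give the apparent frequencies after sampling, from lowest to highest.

8 Hz, 12 Hz, 16 Hz, 20 Hz

fs/2 = 28 Hz.
8 Hz ≤ fs/2 = 28 Hz, passes unchanged.
212 Hz mod fs = 44 Hz.
44 Hz > fs/2 = 28 Hz, folds to fs − 44 Hz = 12 Hz.
40 Hz > fs/2 = 28 Hz, folds to fs − 40 Hz = 16 Hz.
132 Hz mod fs = 20 Hz.
20 Hz ≤ fs/2 = 28 Hz, appears at 20 Hz.
288 Hz mod fs = 8 Hz.
8 Hz ≤ fs/2 = 28 Hz, appears at 8 Hz.
Distinct values: {8 Hz, 12 Hz, 16 Hz, 20 Hz}.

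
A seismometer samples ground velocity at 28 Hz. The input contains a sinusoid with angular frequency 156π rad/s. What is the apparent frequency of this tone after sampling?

6 Hz

ω = 156π rad/s → f = ω/(2π) = 78 Hz.
78 Hz mod fs = 22 Hz.
22 Hz > fs/2 = 14 Hz, folds to fs − 22 Hz = 6 Hz.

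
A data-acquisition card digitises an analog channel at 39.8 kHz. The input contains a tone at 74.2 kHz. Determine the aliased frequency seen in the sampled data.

74.2 kHz mod fs = 34.4 kHz.
34.4 kHz > fs/2 = 19.9 kHz, folds to fs − 34.4 kHz = 5.4 kHz.

5.4 kHz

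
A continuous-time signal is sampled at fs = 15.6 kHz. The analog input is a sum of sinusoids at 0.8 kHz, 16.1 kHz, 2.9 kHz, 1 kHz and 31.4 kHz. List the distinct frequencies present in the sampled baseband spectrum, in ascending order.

0.2 kHz, 0.5 kHz, 0.8 kHz, 1 kHz, 2.9 kHz

fs/2 = 7.8 kHz.
0.8 kHz ≤ fs/2 = 7.8 kHz, passes unchanged.
16.1 kHz mod fs = 0.5 kHz.
0.5 kHz ≤ fs/2 = 7.8 kHz, appears at 0.5 kHz.
2.9 kHz ≤ fs/2 = 7.8 kHz, passes unchanged.
1 kHz ≤ fs/2 = 7.8 kHz, passes unchanged.
31.4 kHz mod fs = 0.2 kHz.
0.2 kHz ≤ fs/2 = 7.8 kHz, appears at 0.2 kHz.
Distinct values: {0.2 kHz, 0.5 kHz, 0.8 kHz, 1 kHz, 2.9 kHz}.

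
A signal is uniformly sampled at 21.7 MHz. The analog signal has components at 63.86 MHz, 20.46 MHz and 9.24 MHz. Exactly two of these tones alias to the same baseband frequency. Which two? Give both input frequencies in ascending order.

20.46 MHz, 63.86 MHz

fs/2 = 10.85 MHz.
63.86 MHz mod fs = 20.46 MHz.
20.46 MHz > fs/2 = 10.85 MHz, folds to fs − 20.46 MHz = 1.24 MHz.
20.46 MHz > fs/2 = 10.85 MHz, folds to fs − 20.46 MHz = 1.24 MHz.
9.24 MHz ≤ fs/2 = 10.85 MHz, passes unchanged.
20.46 MHz and 63.86 MHz both map to 1.24 MHz.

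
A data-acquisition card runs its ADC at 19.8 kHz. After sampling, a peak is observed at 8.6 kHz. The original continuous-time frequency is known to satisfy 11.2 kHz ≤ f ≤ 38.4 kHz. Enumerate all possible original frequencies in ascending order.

11.2 kHz, 28.4 kHz, 31 kHz

Frequencies that alias to 8.6 kHz are k·fs ± 8.6 kHz for integer k ≥ 0.
k=0: 8.6 kHz.
k=1: 11.2 kHz, 28.4 kHz.
k=2: 31 kHz, 48.2 kHz.
k=3: 50.8 kHz, 68 kHz.
Within [11.2 kHz, 38.4 kHz]: 11.2 kHz, 28.4 kHz, 31 kHz.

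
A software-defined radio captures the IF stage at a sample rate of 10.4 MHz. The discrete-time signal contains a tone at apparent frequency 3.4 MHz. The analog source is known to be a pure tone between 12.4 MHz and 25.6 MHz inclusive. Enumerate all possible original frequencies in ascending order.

Frequencies that alias to 3.4 MHz are k·fs ± 3.4 MHz for integer k ≥ 0.
k=0: 3.4 MHz.
k=1: 7 MHz, 13.8 MHz.
k=2: 17.4 MHz, 24.2 MHz.
k=3: 27.8 MHz, 34.6 MHz.
Within [12.4 MHz, 25.6 MHz]: 13.8 MHz, 17.4 MHz, 24.2 MHz.

13.8 MHz, 17.4 MHz, 24.2 MHz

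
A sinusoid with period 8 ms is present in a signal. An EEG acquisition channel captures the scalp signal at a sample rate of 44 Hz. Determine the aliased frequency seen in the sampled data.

T = 8 ms → f = 1/T = 125 Hz.
125 Hz mod fs = 37 Hz.
37 Hz > fs/2 = 22 Hz, folds to fs − 37 Hz = 7 Hz.

7 Hz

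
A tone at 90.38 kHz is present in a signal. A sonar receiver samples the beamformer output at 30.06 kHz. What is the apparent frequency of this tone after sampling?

0.2 kHz

90.38 kHz mod fs = 0.2 kHz.
0.2 kHz ≤ fs/2 = 15.03 kHz, appears at 0.2 kHz.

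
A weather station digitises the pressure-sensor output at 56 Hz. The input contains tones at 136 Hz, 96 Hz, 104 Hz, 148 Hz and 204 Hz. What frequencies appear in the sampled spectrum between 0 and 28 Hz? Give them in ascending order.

8 Hz, 16 Hz, 20 Hz, 24 Hz

fs/2 = 28 Hz.
136 Hz mod fs = 24 Hz.
24 Hz ≤ fs/2 = 28 Hz, appears at 24 Hz.
96 Hz mod fs = 40 Hz.
40 Hz > fs/2 = 28 Hz, folds to fs − 40 Hz = 16 Hz.
104 Hz mod fs = 48 Hz.
48 Hz > fs/2 = 28 Hz, folds to fs − 48 Hz = 8 Hz.
148 Hz mod fs = 36 Hz.
36 Hz > fs/2 = 28 Hz, folds to fs − 36 Hz = 20 Hz.
204 Hz mod fs = 36 Hz.
36 Hz > fs/2 = 28 Hz, folds to fs − 36 Hz = 20 Hz.
Distinct values: {8 Hz, 16 Hz, 20 Hz, 24 Hz}.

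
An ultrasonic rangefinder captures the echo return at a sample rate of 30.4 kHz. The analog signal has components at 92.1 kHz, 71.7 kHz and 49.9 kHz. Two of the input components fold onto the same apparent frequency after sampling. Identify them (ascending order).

49.9 kHz, 71.7 kHz

fs/2 = 15.2 kHz.
92.1 kHz mod fs = 0.9 kHz.
0.9 kHz ≤ fs/2 = 15.2 kHz, appears at 0.9 kHz.
71.7 kHz mod fs = 10.9 kHz.
10.9 kHz ≤ fs/2 = 15.2 kHz, appears at 10.9 kHz.
49.9 kHz mod fs = 19.5 kHz.
19.5 kHz > fs/2 = 15.2 kHz, folds to fs − 19.5 kHz = 10.9 kHz.
49.9 kHz and 71.7 kHz both map to 10.9 kHz.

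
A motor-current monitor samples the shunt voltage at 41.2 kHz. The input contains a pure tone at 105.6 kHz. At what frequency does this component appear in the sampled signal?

18 kHz

105.6 kHz mod fs = 23.2 kHz.
23.2 kHz > fs/2 = 20.6 kHz, folds to fs − 23.2 kHz = 18 kHz.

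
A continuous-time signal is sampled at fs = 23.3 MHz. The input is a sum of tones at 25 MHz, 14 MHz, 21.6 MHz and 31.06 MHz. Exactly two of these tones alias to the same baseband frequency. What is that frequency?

1.7 MHz

fs/2 = 11.65 MHz.
25 MHz mod fs = 1.7 MHz.
1.7 MHz ≤ fs/2 = 11.65 MHz, appears at 1.7 MHz.
14 MHz > fs/2 = 11.65 MHz, folds to fs − 14 MHz = 9.3 MHz.
21.6 MHz > fs/2 = 11.65 MHz, folds to fs − 21.6 MHz = 1.7 MHz.
31.06 MHz mod fs = 7.76 MHz.
7.76 MHz ≤ fs/2 = 11.65 MHz, appears at 7.76 MHz.
21.6 MHz and 25 MHz both map to 1.7 MHz.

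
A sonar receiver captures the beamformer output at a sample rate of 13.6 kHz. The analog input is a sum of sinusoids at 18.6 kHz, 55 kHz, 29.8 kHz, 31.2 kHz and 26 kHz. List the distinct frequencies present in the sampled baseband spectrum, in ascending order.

0.6 kHz, 1.2 kHz, 2.6 kHz, 4 kHz, 5 kHz

fs/2 = 6.8 kHz.
18.6 kHz mod fs = 5 kHz.
5 kHz ≤ fs/2 = 6.8 kHz, appears at 5 kHz.
55 kHz mod fs = 0.6 kHz.
0.6 kHz ≤ fs/2 = 6.8 kHz, appears at 0.6 kHz.
29.8 kHz mod fs = 2.6 kHz.
2.6 kHz ≤ fs/2 = 6.8 kHz, appears at 2.6 kHz.
31.2 kHz mod fs = 4 kHz.
4 kHz ≤ fs/2 = 6.8 kHz, appears at 4 kHz.
26 kHz mod fs = 12.4 kHz.
12.4 kHz > fs/2 = 6.8 kHz, folds to fs − 12.4 kHz = 1.2 kHz.
Distinct values: {0.6 kHz, 1.2 kHz, 2.6 kHz, 4 kHz, 5 kHz}.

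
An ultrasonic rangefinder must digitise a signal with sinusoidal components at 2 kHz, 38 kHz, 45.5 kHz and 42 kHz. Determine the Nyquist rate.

91 kHz

Highest-frequency component: 45.5 kHz.
Nyquist rate = 2 × 45.5 kHz = 91 kHz.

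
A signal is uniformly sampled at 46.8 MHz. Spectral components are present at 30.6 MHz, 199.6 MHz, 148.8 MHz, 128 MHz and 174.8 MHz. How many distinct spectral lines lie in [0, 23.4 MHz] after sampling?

fs/2 = 23.4 MHz.
30.6 MHz > fs/2 = 23.4 MHz, folds to fs − 30.6 MHz = 16.2 MHz.
199.6 MHz mod fs = 12.4 MHz.
12.4 MHz ≤ fs/2 = 23.4 MHz, appears at 12.4 MHz.
148.8 MHz mod fs = 8.4 MHz.
8.4 MHz ≤ fs/2 = 23.4 MHz, appears at 8.4 MHz.
128 MHz mod fs = 34.4 MHz.
34.4 MHz > fs/2 = 23.4 MHz, folds to fs − 34.4 MHz = 12.4 MHz.
174.8 MHz mod fs = 34.4 MHz.
34.4 MHz > fs/2 = 23.4 MHz, folds to fs − 34.4 MHz = 12.4 MHz.
Distinct values: {8.4 MHz, 12.4 MHz, 16.2 MHz} → 3.

3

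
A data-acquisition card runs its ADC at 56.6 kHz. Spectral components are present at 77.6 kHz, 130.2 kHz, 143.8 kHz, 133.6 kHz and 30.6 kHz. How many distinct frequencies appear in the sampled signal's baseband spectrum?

4

fs/2 = 28.3 kHz.
77.6 kHz mod fs = 21 kHz.
21 kHz ≤ fs/2 = 28.3 kHz, appears at 21 kHz.
130.2 kHz mod fs = 17 kHz.
17 kHz ≤ fs/2 = 28.3 kHz, appears at 17 kHz.
143.8 kHz mod fs = 30.6 kHz.
30.6 kHz > fs/2 = 28.3 kHz, folds to fs − 30.6 kHz = 26 kHz.
133.6 kHz mod fs = 20.4 kHz.
20.4 kHz ≤ fs/2 = 28.3 kHz, appears at 20.4 kHz.
30.6 kHz > fs/2 = 28.3 kHz, folds to fs − 30.6 kHz = 26 kHz.
Distinct values: {17 kHz, 20.4 kHz, 21 kHz, 26 kHz} → 4.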